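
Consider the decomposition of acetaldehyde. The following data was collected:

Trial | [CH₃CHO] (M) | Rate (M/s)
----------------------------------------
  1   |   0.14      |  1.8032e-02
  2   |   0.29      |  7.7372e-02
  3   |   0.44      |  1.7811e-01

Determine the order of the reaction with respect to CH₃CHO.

second order (2)

Step 1: Compare trials to find order n where rate₂/rate₁ = ([CH₃CHO]₂/[CH₃CHO]₁)^n
Step 2: rate₂/rate₁ = 7.7372e-02/1.8032e-02 = 4.291
Step 3: [CH₃CHO]₂/[CH₃CHO]₁ = 0.29/0.14 = 2.071
Step 4: n = ln(4.291)/ln(2.071) = 2.00 ≈ 2
Step 5: The reaction is second order in CH₃CHO.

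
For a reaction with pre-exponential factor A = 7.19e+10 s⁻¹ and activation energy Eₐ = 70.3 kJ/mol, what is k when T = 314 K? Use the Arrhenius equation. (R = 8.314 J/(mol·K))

1.45e-01 s⁻¹

Step 1: Use the Arrhenius equation: k = A × exp(-Eₐ/RT)
Step 2: Convert Eₐ to J/mol: 70.3 kJ/mol = 70300 J/mol
Step 3: Calculate the exponent: -Eₐ/(RT) = -70300/(8.314 × 314) = -26.92872
Step 4: k = 7.19e+10 × exp(-26.92872)
Step 5: k = 7.19e+10 × 2.01839e-12 = 1.4512e-01 s⁻¹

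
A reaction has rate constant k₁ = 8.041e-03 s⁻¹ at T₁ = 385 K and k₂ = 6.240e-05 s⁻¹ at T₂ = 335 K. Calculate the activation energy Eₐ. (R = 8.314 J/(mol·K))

104.2 kJ/mol

Step 1: Use the two-temperature Arrhenius form: ln(k₂/k₁) = -Eₐ/R × (1/T₂ - 1/T₁)
Step 2: ln(k₂/k₁) = ln(6.240e-05/8.041e-03) = ln(0.00776023) = -4.85874
Step 3: 1/T₂ - 1/T₁ = 1/335 - 1/385 = 3.876720e-04 K⁻¹
Step 4: Eₐ = -R × ln(k₂/k₁) / (1/T₂ - 1/T₁) = -8.314 × -4.85874 / 3.876720e-04
Step 5: Eₐ = 1.0420e+05 J/mol = 104.2 kJ/mol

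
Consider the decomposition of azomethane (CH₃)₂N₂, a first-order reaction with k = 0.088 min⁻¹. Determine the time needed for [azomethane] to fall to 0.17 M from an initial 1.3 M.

23.12 min

Step 1: For first-order: t = ln([azomethane]₀/[azomethane])/k
Step 2: t = ln(1.3/0.17)/0.088
Step 3: t = ln(7.647)/0.088
Step 4: t = 2.034/0.088 = 23.12 min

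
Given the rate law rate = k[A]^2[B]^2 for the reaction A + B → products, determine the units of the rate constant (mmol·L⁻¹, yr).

(mmol·L⁻¹)⁻³·yr⁻¹

Step 1: Overall order = 2 + 2 = 4.
Step 2: rate has units mmol·L⁻¹·yr⁻¹; [A]^2[B]^2 has units (mmol·L⁻¹)^4.
Step 3: k = rate/([A]^2[B]^2), so units of k = (mmol·L⁻¹)^(1-4)·yr⁻¹ = (mmol·L⁻¹)⁻³·yr⁻¹.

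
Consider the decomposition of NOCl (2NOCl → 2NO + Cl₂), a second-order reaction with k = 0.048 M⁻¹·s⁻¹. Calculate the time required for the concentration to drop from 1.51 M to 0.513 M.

26.81 s

Step 1: For second-order: t = (1/[NOCl] - 1/[NOCl]₀)/k
Step 2: t = (1/0.513 - 1/1.51)/0.048
Step 3: t = (1.949 - 0.6623)/0.048
Step 4: t = 1.287/0.048 = 26.81 s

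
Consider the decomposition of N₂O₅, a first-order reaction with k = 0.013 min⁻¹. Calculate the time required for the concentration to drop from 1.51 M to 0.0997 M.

209.1 min

Step 1: For first-order: t = ln([N₂O₅]₀/[N₂O₅])/k
Step 2: t = ln(1.51/0.0997)/0.013
Step 3: t = ln(15.15)/0.013
Step 4: t = 2.718/0.013 = 209.1 min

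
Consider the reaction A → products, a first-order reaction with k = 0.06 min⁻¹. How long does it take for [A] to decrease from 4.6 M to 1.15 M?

23.1 min

Step 1: For first-order: t = ln([A]₀/[A])/k
Step 2: t = ln(4.6/1.15)/0.06
Step 3: t = ln(4)/0.06
Step 4: t = 1.386/0.06 = 23.1 min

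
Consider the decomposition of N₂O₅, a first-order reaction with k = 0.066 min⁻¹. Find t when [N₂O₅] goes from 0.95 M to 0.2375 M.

21 min

Step 1: For first-order: t = ln([N₂O₅]₀/[N₂O₅])/k
Step 2: t = ln(0.95/0.2375)/0.066
Step 3: t = ln(4)/0.066
Step 4: t = 1.386/0.066 = 21 min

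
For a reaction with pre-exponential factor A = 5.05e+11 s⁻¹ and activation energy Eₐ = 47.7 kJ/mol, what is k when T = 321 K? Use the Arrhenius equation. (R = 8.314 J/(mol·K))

8.73e+03 s⁻¹

Step 1: Use the Arrhenius equation: k = A × exp(-Eₐ/RT)
Step 2: Convert Eₐ to J/mol: 47.7 kJ/mol = 47700 J/mol
Step 3: Calculate the exponent: -Eₐ/(RT) = -47700/(8.314 × 321) = -17.87324
Step 4: k = 5.05e+11 × exp(-17.87324)
Step 5: k = 5.05e+11 × 1.72882e-08 = 8.7305e+03 s⁻¹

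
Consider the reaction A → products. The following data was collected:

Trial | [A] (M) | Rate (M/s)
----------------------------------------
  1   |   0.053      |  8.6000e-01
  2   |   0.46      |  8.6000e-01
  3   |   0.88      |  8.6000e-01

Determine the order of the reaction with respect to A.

zeroth order (0)

Step 1: Compare trials - when concentration changes, rate stays constant.
Step 2: rate₂/rate₁ = 8.6000e-01/8.6000e-01 = 1
Step 3: [A]₂/[A]₁ = 0.46/0.053 = 8.679
Step 4: Since rate ratio ≈ (conc ratio)^0, the reaction is zeroth order.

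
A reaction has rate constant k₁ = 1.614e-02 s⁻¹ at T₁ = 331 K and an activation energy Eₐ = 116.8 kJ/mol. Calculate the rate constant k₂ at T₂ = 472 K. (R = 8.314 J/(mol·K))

5.179e+03 s⁻¹

Step 1: Use the two-temperature Arrhenius form: ln(k₂/k₁) = -Eₐ/R × (1/T₂ - 1/T₁)
Step 2: Convert Eₐ to J/mol: 116.8 kJ/mol = 116800 J/mol
Step 3: 1/T₂ - 1/T₁ = 1/472 - 1/331 = -9.025040e-04 K⁻¹
Step 4: ln(k₂/k₁) = -116800/8.314 × -9.025040e-04 = 12.67891
Step 5: k₂ = k₁ × exp(12.67891) = 1.614e-02 × 3.20908e+05 = 5.179e+03 s⁻¹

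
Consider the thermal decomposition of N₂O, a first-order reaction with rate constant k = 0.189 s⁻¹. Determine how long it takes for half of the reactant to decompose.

3.667 s

Step 1: For a first-order reaction, t₁/₂ = ln(2)/k
Step 2: t₁/₂ = ln(2)/0.189
Step 3: t₁/₂ = 0.6931/0.189 = 3.667 s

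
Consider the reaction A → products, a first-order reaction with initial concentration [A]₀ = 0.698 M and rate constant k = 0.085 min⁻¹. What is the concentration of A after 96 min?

0.0001995 M

Step 1: For a first-order reaction: [A] = [A]₀ × e^(-kt)
Step 2: [A] = 0.698 × e^(-0.085 × 96)
Step 3: [A] = 0.698 × e^(-8.16)
Step 4: [A] = 0.698 × 0.000285862 = 0.0001995 M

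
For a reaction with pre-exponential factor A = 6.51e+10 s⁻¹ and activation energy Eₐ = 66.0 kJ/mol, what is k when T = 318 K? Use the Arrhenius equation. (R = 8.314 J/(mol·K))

9.38e-01 s⁻¹

Step 1: Use the Arrhenius equation: k = A × exp(-Eₐ/RT)
Step 2: Convert Eₐ to J/mol: 66.0 kJ/mol = 66000 J/mol
Step 3: Calculate the exponent: -Eₐ/(RT) = -66000/(8.314 × 318) = -24.96358
Step 4: k = 6.51e+10 × exp(-24.96358)
Step 5: k = 6.51e+10 × 1.44031e-11 = 9.3764e-01 s⁻¹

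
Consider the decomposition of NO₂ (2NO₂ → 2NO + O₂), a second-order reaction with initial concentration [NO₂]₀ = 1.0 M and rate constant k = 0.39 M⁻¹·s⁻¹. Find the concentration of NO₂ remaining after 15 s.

0.146 M

Step 1: For a second-order reaction: 1/[NO₂] = 1/[NO₂]₀ + kt
Step 2: 1/[NO₂] = 1/1.0 + 0.39 × 15
Step 3: 1/[NO₂] = 1 + 5.85 = 6.85
Step 4: [NO₂] = 1/6.85 = 0.146 M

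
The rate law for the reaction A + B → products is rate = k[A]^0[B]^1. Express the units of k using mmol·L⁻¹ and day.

day⁻¹

Step 1: Overall order = 0 + 1 = 1.
Step 2: rate has units mmol·L⁻¹·day⁻¹; [A]^0[B]^1 has units (mmol·L⁻¹)^1.
Step 3: k = rate/([A]^0[B]^1), so units of k = (mmol·L⁻¹)^(1-1)·day⁻¹ = day⁻¹.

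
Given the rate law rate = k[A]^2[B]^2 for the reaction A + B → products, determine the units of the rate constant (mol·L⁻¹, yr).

(mol·L⁻¹)⁻³·yr⁻¹

Step 1: Overall order = 2 + 2 = 4.
Step 2: rate has units mol·L⁻¹·yr⁻¹; [A]^2[B]^2 has units (mol·L⁻¹)^4.
Step 3: k = rate/([A]^2[B]^2), so units of k = (mol·L⁻¹)^(1-4)·yr⁻¹ = (mol·L⁻¹)⁻³·yr⁻¹.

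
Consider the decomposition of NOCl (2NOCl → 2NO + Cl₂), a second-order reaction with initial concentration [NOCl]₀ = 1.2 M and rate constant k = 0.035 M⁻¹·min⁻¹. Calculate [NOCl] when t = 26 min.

0.5736 M

Step 1: For a second-order reaction: 1/[NOCl] = 1/[NOCl]₀ + kt
Step 2: 1/[NOCl] = 1/1.2 + 0.035 × 26
Step 3: 1/[NOCl] = 0.8333 + 0.91 = 1.743
Step 4: [NOCl] = 1/1.743 = 0.5736 M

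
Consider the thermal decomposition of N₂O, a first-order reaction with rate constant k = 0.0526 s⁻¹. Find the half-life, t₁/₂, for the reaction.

13.18 s

Step 1: For a first-order reaction, t₁/₂ = ln(2)/k
Step 2: t₁/₂ = ln(2)/0.0526
Step 3: t₁/₂ = 0.6931/0.0526 = 13.18 s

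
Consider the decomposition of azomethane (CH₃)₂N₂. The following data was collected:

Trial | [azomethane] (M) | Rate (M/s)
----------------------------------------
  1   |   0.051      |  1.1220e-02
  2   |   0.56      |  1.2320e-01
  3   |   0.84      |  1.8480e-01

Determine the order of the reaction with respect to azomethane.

first order (1)

Step 1: Compare trials to find order n where rate₂/rate₁ = ([azomethane]₂/[azomethane]₁)^n
Step 2: rate₂/rate₁ = 1.2320e-01/1.1220e-02 = 10.98
Step 3: [azomethane]₂/[azomethane]₁ = 0.56/0.051 = 10.98
Step 4: n = ln(10.98)/ln(10.98) = 1.00 ≈ 1
Step 5: The reaction is first order in azomethane.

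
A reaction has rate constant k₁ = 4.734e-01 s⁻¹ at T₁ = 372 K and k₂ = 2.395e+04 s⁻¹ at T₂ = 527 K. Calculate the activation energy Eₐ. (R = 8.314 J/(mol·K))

113.9 kJ/mol

Step 1: Use the two-temperature Arrhenius form: ln(k₂/k₁) = -Eₐ/R × (1/T₂ - 1/T₁)
Step 2: ln(k₂/k₁) = ln(2.395e+04/4.734e-01) = ln(50591.5) = 10.8315
Step 3: 1/T₂ - 1/T₁ = 1/527 - 1/372 = -7.906388e-04 K⁻¹
Step 4: Eₐ = -R × ln(k₂/k₁) / (1/T₂ - 1/T₁) = -8.314 × 10.8315 / -7.906388e-04
Step 5: Eₐ = 1.1390e+05 J/mol = 113.9 kJ/mol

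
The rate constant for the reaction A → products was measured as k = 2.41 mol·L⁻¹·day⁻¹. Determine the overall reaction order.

zeroth order (0)

Step 1: The units of k for an nth-order reaction are (concentration)^(1-n)·(time)⁻¹.
Step 2: Here k has units mol·L⁻¹·day⁻¹, so the concentration exponent is 1.
Step 3: 1 - n = 1 ⇒ n = 0. The reaction is zeroth order.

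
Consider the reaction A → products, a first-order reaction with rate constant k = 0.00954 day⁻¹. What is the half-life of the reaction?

72.66 day

Step 1: For a first-order reaction, t₁/₂ = ln(2)/k
Step 2: t₁/₂ = ln(2)/0.00954
Step 3: t₁/₂ = 0.6931/0.00954 = 72.66 day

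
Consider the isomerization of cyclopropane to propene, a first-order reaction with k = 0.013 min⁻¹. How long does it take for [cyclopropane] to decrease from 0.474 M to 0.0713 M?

145.7 min

Step 1: For first-order: t = ln([cyclopropane]₀/[cyclopropane])/k
Step 2: t = ln(0.474/0.0713)/0.013
Step 3: t = ln(6.648)/0.013
Step 4: t = 1.894/0.013 = 145.7 min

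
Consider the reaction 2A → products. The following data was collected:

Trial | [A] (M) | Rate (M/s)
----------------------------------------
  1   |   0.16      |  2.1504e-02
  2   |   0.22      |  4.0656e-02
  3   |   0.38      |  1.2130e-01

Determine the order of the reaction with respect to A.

second order (2)

Step 1: Compare trials to find order n where rate₂/rate₁ = ([A]₂/[A]₁)^n
Step 2: rate₂/rate₁ = 4.0656e-02/2.1504e-02 = 1.891
Step 3: [A]₂/[A]₁ = 0.22/0.16 = 1.375
Step 4: n = ln(1.891)/ln(1.375) = 2.00 ≈ 2
Step 5: The reaction is second order in A.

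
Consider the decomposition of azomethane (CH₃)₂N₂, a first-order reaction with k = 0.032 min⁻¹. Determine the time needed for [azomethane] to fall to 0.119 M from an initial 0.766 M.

58.19 min

Step 1: For first-order: t = ln([azomethane]₀/[azomethane])/k
Step 2: t = ln(0.766/0.119)/0.032
Step 3: t = ln(6.437)/0.032
Step 4: t = 1.862/0.032 = 58.19 min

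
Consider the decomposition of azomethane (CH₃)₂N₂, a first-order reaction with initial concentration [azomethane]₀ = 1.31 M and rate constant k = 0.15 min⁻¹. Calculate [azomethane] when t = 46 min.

0.00132 M

Step 1: For a first-order reaction: [azomethane] = [azomethane]₀ × e^(-kt)
Step 2: [azomethane] = 1.31 × e^(-0.15 × 46)
Step 3: [azomethane] = 1.31 × e^(-6.9)
Step 4: [azomethane] = 1.31 × 0.00100779 = 0.00132 M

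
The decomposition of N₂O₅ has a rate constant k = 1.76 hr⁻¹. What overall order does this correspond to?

first order (1)

Step 1: The units of k for an nth-order reaction are (concentration)^(1-n)·(time)⁻¹.
Step 2: Here k has units hr⁻¹, so the concentration exponent is 0.
Step 3: 1 - n = 0 ⇒ n = 1. The reaction is first order.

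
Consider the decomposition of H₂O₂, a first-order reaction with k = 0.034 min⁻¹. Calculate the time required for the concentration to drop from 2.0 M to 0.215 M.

65.6 min

Step 1: For first-order: t = ln([H₂O₂]₀/[H₂O₂])/k
Step 2: t = ln(2.0/0.215)/0.034
Step 3: t = ln(9.302)/0.034
Step 4: t = 2.23/0.034 = 65.6 min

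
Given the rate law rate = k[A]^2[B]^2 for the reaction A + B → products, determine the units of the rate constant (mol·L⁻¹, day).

(mol·L⁻¹)⁻³·day⁻¹

Step 1: Overall order = 2 + 2 = 4.
Step 2: rate has units mol·L⁻¹·day⁻¹; [A]^2[B]^2 has units (mol·L⁻¹)^4.
Step 3: k = rate/([A]^2[B]^2), so units of k = (mol·L⁻¹)^(1-4)·day⁻¹ = (mol·L⁻¹)⁻³·day⁻¹.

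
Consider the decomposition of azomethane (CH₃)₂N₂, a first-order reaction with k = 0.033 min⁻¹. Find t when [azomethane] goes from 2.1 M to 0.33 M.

56.08 min

Step 1: For first-order: t = ln([azomethane]₀/[azomethane])/k
Step 2: t = ln(2.1/0.33)/0.033
Step 3: t = ln(6.364)/0.033
Step 4: t = 1.851/0.033 = 56.08 min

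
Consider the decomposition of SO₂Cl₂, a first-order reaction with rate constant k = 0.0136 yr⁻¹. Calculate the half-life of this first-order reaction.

50.97 yr

Step 1: For a first-order reaction, t₁/₂ = ln(2)/k
Step 2: t₁/₂ = ln(2)/0.0136
Step 3: t₁/₂ = 0.6931/0.0136 = 50.97 yr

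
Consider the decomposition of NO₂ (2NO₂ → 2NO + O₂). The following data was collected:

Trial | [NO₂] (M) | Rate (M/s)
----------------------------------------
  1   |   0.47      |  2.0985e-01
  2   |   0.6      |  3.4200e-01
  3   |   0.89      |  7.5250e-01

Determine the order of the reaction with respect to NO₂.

second order (2)

Step 1: Compare trials to find order n where rate₂/rate₁ = ([NO₂]₂/[NO₂]₁)^n
Step 2: rate₂/rate₁ = 3.4200e-01/2.0985e-01 = 1.63
Step 3: [NO₂]₂/[NO₂]₁ = 0.6/0.47 = 1.277
Step 4: n = ln(1.63)/ln(1.277) = 2.00 ≈ 2
Step 5: The reaction is second order in NO₂.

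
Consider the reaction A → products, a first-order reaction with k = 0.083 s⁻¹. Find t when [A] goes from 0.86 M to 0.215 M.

16.7 s

Step 1: For first-order: t = ln([A]₀/[A])/k
Step 2: t = ln(0.86/0.215)/0.083
Step 3: t = ln(4)/0.083
Step 4: t = 1.386/0.083 = 16.7 s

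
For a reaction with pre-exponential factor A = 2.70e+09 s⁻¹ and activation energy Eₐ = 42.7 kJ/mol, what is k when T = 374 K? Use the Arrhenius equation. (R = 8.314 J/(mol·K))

2.93e+03 s⁻¹

Step 1: Use the Arrhenius equation: k = A × exp(-Eₐ/RT)
Step 2: Convert Eₐ to J/mol: 42.7 kJ/mol = 42700 J/mol
Step 3: Calculate the exponent: -Eₐ/(RT) = -42700/(8.314 × 374) = -13.73239
Step 4: k = 2.70e+09 × exp(-13.73239)
Step 5: k = 2.70e+09 × 1.08667e-06 = 2.9340e+03 s⁻¹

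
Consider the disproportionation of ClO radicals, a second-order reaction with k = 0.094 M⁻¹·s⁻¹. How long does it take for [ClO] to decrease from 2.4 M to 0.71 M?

10.55 s

Step 1: For second-order: t = (1/[ClO] - 1/[ClO]₀)/k
Step 2: t = (1/0.71 - 1/2.4)/0.094
Step 3: t = (1.408 - 0.4167)/0.094
Step 4: t = 0.9918/0.094 = 10.55 s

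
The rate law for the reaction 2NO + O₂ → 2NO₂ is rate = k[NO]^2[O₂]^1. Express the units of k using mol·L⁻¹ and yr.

(mol·L⁻¹)⁻²·yr⁻¹

Step 1: Overall order = 2 + 1 = 3.
Step 2: rate has units mol·L⁻¹·yr⁻¹; [NO]^2[O₂]^1 has units (mol·L⁻¹)^3.
Step 3: k = rate/([NO]^2[O₂]^1), so units of k = (mol·L⁻¹)^(1-3)·yr⁻¹ = (mol·L⁻¹)⁻²·yr⁻¹.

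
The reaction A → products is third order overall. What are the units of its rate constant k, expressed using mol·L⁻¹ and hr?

(mol·L⁻¹)⁻²·hr⁻¹

Step 1: For overall order n, rate = k × (concentration)^n.
Step 2: Rate has units mol·L⁻¹·hr⁻¹; concentration term has units (mol·L⁻¹)^3.
Step 3: k = rate / (concentration)^n, so units of k = (mol·L⁻¹)^(1-3)·hr⁻¹ = (mol·L⁻¹)⁻²·hr⁻¹.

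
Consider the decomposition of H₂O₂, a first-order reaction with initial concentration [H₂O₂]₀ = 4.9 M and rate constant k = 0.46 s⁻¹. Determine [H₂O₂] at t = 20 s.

0.0004951 M

Step 1: For a first-order reaction: [H₂O₂] = [H₂O₂]₀ × e^(-kt)
Step 2: [H₂O₂] = 4.9 × e^(-0.46 × 20)
Step 3: [H₂O₂] = 4.9 × e^(-9.2)
Step 4: [H₂O₂] = 4.9 × 0.000101039 = 0.0004951 M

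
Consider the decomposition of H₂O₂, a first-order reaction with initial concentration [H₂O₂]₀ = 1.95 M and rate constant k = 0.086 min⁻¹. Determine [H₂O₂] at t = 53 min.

0.02044 M

Step 1: For a first-order reaction: [H₂O₂] = [H₂O₂]₀ × e^(-kt)
Step 2: [H₂O₂] = 1.95 × e^(-0.086 × 53)
Step 3: [H₂O₂] = 1.95 × e^(-4.558)
Step 4: [H₂O₂] = 1.95 × 0.010483 = 0.02044 M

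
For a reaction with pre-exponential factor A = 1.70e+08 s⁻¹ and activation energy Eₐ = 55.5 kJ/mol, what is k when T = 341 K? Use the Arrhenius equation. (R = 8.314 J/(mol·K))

5.35e-01 s⁻¹

Step 1: Use the Arrhenius equation: k = A × exp(-Eₐ/RT)
Step 2: Convert Eₐ to J/mol: 55.5 kJ/mol = 55500 J/mol
Step 3: Calculate the exponent: -Eₐ/(RT) = -55500/(8.314 × 341) = -19.57621
Step 4: k = 1.70e+08 × exp(-19.57621)
Step 5: k = 1.70e+08 × 3.14891e-09 = 5.3531e-01 s⁻¹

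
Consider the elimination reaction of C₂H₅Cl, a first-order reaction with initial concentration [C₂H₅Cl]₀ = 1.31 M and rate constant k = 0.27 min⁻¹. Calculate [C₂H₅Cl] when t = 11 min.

0.06721 M

Step 1: For a first-order reaction: [C₂H₅Cl] = [C₂H₅Cl]₀ × e^(-kt)
Step 2: [C₂H₅Cl] = 1.31 × e^(-0.27 × 11)
Step 3: [C₂H₅Cl] = 1.31 × e^(-2.97)
Step 4: [C₂H₅Cl] = 1.31 × 0.0513033 = 0.06721 M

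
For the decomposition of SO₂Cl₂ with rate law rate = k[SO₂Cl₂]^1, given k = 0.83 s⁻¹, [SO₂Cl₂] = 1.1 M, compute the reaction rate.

0.913 M/s

Step 1: Identify the rate law: rate = k[SO₂Cl₂]^1
Step 2: Substitute values: rate = 0.83 × (1.1)^1
Step 3: Calculate: rate = 0.83 × 1.1 = 0.913 M/s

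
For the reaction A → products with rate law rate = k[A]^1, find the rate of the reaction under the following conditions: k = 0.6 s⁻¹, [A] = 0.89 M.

0.534 M/s

Step 1: Identify the rate law: rate = k[A]^1
Step 2: Substitute values: rate = 0.6 × (0.89)^1
Step 3: Calculate: rate = 0.6 × 0.89 = 0.534 M/s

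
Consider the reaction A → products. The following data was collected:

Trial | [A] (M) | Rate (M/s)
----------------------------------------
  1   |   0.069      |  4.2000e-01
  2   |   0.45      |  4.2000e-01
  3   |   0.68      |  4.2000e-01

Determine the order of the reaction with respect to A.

zeroth order (0)

Step 1: Compare trials - when concentration changes, rate stays constant.
Step 2: rate₂/rate₁ = 4.2000e-01/4.2000e-01 = 1
Step 3: [A]₂/[A]₁ = 0.45/0.069 = 6.522
Step 4: Since rate ratio ≈ (conc ratio)^0, the reaction is zeroth order.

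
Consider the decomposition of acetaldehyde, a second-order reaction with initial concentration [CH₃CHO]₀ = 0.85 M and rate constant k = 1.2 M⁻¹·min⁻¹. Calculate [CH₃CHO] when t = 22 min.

0.03626 M

Step 1: For a second-order reaction: 1/[CH₃CHO] = 1/[CH₃CHO]₀ + kt
Step 2: 1/[CH₃CHO] = 1/0.85 + 1.2 × 22
Step 3: 1/[CH₃CHO] = 1.176 + 26.4 = 27.58
Step 4: [CH₃CHO] = 1/27.58 = 0.03626 M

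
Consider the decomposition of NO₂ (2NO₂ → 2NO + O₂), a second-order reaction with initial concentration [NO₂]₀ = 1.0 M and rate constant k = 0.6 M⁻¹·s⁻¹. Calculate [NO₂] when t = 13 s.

0.1136 M

Step 1: For a second-order reaction: 1/[NO₂] = 1/[NO₂]₀ + kt
Step 2: 1/[NO₂] = 1/1.0 + 0.6 × 13
Step 3: 1/[NO₂] = 1 + 7.8 = 8.8
Step 4: [NO₂] = 1/8.8 = 0.1136 M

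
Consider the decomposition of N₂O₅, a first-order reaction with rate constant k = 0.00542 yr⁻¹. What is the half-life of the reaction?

127.9 yr

Step 1: For a first-order reaction, t₁/₂ = ln(2)/k
Step 2: t₁/₂ = ln(2)/0.00542
Step 3: t₁/₂ = 0.6931/0.00542 = 127.9 yr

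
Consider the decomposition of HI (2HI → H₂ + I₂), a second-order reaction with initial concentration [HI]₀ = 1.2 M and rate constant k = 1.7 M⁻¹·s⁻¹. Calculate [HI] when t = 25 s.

0.02308 M

Step 1: For a second-order reaction: 1/[HI] = 1/[HI]₀ + kt
Step 2: 1/[HI] = 1/1.2 + 1.7 × 25
Step 3: 1/[HI] = 0.8333 + 42.5 = 43.33
Step 4: [HI] = 1/43.33 = 0.02308 M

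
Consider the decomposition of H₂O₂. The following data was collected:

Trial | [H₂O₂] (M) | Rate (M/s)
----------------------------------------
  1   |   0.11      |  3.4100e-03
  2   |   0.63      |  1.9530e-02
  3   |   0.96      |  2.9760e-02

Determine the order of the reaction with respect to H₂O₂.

first order (1)

Step 1: Compare trials to find order n where rate₂/rate₁ = ([H₂O₂]₂/[H₂O₂]₁)^n
Step 2: rate₂/rate₁ = 1.9530e-02/3.4100e-03 = 5.727
Step 3: [H₂O₂]₂/[H₂O₂]₁ = 0.63/0.11 = 5.727
Step 4: n = ln(5.727)/ln(5.727) = 1.00 ≈ 1
Step 5: The reaction is first order in H₂O₂.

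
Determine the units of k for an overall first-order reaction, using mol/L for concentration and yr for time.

yr⁻¹

Step 1: For overall order n, rate = k × (concentration)^n.
Step 2: Rate has units mol/L·yr⁻¹; concentration term has units (mol/L)^1.
Step 3: k = rate / (concentration)^n, so units of k = (mol/L)^(1-1)·yr⁻¹ = yr⁻¹.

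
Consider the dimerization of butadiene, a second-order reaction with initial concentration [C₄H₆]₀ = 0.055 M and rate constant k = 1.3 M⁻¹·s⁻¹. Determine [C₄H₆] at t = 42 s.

0.01374 M

Step 1: For a second-order reaction: 1/[C₄H₆] = 1/[C₄H₆]₀ + kt
Step 2: 1/[C₄H₆] = 1/0.055 + 1.3 × 42
Step 3: 1/[C₄H₆] = 18.18 + 54.6 = 72.78
Step 4: [C₄H₆] = 1/72.78 = 0.01374 M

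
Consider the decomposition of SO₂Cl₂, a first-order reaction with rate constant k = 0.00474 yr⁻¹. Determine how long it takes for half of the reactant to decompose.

146.2 yr

Step 1: For a first-order reaction, t₁/₂ = ln(2)/k
Step 2: t₁/₂ = ln(2)/0.00474
Step 3: t₁/₂ = 0.6931/0.00474 = 146.2 yr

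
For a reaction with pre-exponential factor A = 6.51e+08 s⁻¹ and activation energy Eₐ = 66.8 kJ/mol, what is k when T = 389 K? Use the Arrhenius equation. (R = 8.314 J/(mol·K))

6.97e-01 s⁻¹

Step 1: Use the Arrhenius equation: k = A × exp(-Eₐ/RT)
Step 2: Convert Eₐ to J/mol: 66.8 kJ/mol = 66800 J/mol
Step 3: Calculate the exponent: -Eₐ/(RT) = -66800/(8.314 × 389) = -20.65460
Step 4: k = 6.51e+08 × exp(-20.65460)
Step 5: k = 6.51e+08 × 1.07108e-09 = 6.9727e-01 s⁻¹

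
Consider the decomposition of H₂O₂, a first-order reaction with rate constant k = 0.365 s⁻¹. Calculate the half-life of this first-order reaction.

1.899 s

Step 1: For a first-order reaction, t₁/₂ = ln(2)/k
Step 2: t₁/₂ = ln(2)/0.365
Step 3: t₁/₂ = 0.6931/0.365 = 1.899 s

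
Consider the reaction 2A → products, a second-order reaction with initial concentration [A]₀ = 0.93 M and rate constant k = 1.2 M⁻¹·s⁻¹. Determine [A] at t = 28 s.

0.02884 M

Step 1: For a second-order reaction: 1/[A] = 1/[A]₀ + kt
Step 2: 1/[A] = 1/0.93 + 1.2 × 28
Step 3: 1/[A] = 1.075 + 33.6 = 34.68
Step 4: [A] = 1/34.68 = 0.02884 M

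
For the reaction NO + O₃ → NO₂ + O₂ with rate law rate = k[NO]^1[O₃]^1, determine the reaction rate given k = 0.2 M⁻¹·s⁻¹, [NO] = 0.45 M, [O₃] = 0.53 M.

0.0477 M/s

Step 1: The rate law is rate = k[NO]^1[O₃]^1
Step 2: Substitute: rate = 0.2 × (0.45)^1 × (0.53)^1
Step 3: rate = 0.2 × 0.45 × 0.53 = 0.0477 M/s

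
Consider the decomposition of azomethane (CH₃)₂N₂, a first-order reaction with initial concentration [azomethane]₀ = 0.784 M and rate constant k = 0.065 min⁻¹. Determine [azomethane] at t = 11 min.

0.3835 M

Step 1: For a first-order reaction: [azomethane] = [azomethane]₀ × e^(-kt)
Step 2: [azomethane] = 0.784 × e^(-0.065 × 11)
Step 3: [azomethane] = 0.784 × e^(-0.715)
Step 4: [azomethane] = 0.784 × 0.489192 = 0.3835 M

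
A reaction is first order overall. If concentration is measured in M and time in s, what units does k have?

s⁻¹

Step 1: For overall order n, rate = k × (concentration)^n.
Step 2: Rate has units M·s⁻¹; concentration term has units M^1.
Step 3: k = rate / (concentration)^n, so units of k = M^(1-1)·s⁻¹ = s⁻¹.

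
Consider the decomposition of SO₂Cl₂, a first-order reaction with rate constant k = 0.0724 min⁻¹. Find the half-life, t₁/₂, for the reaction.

9.574 min

Step 1: For a first-order reaction, t₁/₂ = ln(2)/k
Step 2: t₁/₂ = ln(2)/0.0724
Step 3: t₁/₂ = 0.6931/0.0724 = 9.574 min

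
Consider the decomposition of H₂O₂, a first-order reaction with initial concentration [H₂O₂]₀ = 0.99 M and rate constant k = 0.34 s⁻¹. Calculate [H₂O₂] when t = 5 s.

0.1809 M

Step 1: For a first-order reaction: [H₂O₂] = [H₂O₂]₀ × e^(-kt)
Step 2: [H₂O₂] = 0.99 × e^(-0.34 × 5)
Step 3: [H₂O₂] = 0.99 × e^(-1.7)
Step 4: [H₂O₂] = 0.99 × 0.182684 = 0.1809 M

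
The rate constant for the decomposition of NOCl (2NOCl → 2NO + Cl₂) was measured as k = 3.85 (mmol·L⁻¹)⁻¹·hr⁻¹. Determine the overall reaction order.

second order (2)

Step 1: The units of k for an nth-order reaction are (concentration)^(1-n)·(time)⁻¹.
Step 2: Here k has units (mmol·L⁻¹)⁻¹·hr⁻¹, so the concentration exponent is -1.
Step 3: 1 - n = -1 ⇒ n = 2. The reaction is second order.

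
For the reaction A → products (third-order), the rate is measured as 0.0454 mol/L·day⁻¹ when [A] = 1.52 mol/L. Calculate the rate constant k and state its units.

0.01293 (mol/L)⁻²·day⁻¹

Step 1: rate = k[A]^3, so k = rate / [A]^3.
Step 2: k = 0.0454 / (1.52)^3 = 0.0454 / 3.512.
Step 3: k = 0.01293 (mol/L)⁻²·day⁻¹.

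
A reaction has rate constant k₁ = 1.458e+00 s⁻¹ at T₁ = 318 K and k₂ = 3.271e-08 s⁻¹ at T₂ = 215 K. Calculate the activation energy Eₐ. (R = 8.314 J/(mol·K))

97.2 kJ/mol

Step 1: Use the two-temperature Arrhenius form: ln(k₂/k₁) = -Eₐ/R × (1/T₂ - 1/T₁)
Step 2: ln(k₂/k₁) = ln(3.271e-08/1.458e+00) = ln(2.24348e-08) = -17.6127
Step 3: 1/T₂ - 1/T₁ = 1/215 - 1/318 = 1.506509e-03 K⁻¹
Step 4: Eₐ = -R × ln(k₂/k₁) / (1/T₂ - 1/T₁) = -8.314 × -17.6127 / 1.506509e-03
Step 5: Eₐ = 9.7199e+04 J/mol = 97.2 kJ/mol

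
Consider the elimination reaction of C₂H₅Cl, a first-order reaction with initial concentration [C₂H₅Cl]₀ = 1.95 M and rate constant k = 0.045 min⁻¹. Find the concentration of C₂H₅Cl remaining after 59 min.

0.1371 M

Step 1: For a first-order reaction: [C₂H₅Cl] = [C₂H₅Cl]₀ × e^(-kt)
Step 2: [C₂H₅Cl] = 1.95 × e^(-0.045 × 59)
Step 3: [C₂H₅Cl] = 1.95 × e^(-2.655)
Step 4: [C₂H₅Cl] = 1.95 × 0.0702988 = 0.1371 M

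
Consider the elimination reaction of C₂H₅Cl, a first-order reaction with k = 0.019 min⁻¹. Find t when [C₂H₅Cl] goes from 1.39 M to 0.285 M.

83.4 min

Step 1: For first-order: t = ln([C₂H₅Cl]₀/[C₂H₅Cl])/k
Step 2: t = ln(1.39/0.285)/0.019
Step 3: t = ln(4.877)/0.019
Step 4: t = 1.585/0.019 = 83.4 min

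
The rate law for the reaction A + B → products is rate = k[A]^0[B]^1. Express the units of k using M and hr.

hr⁻¹

Step 1: Overall order = 0 + 1 = 1.
Step 2: rate has units M·hr⁻¹; [A]^0[B]^1 has units M^1.
Step 3: k = rate/([A]^0[B]^1), so units of k = M^(1-1)·hr⁻¹ = hr⁻¹.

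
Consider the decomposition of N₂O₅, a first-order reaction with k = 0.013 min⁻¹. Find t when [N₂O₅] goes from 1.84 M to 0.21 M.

167 min

Step 1: For first-order: t = ln([N₂O₅]₀/[N₂O₅])/k
Step 2: t = ln(1.84/0.21)/0.013
Step 3: t = ln(8.762)/0.013
Step 4: t = 2.17/0.013 = 167 min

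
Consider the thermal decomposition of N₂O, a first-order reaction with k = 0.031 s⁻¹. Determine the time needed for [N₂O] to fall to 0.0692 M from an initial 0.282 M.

45.32 s

Step 1: For first-order: t = ln([N₂O]₀/[N₂O])/k
Step 2: t = ln(0.282/0.0692)/0.031
Step 3: t = ln(4.075)/0.031
Step 4: t = 1.405/0.031 = 45.32 s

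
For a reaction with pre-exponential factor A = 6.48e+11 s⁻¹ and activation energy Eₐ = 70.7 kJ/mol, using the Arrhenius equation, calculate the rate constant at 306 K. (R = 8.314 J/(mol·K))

5.53e-01 s⁻¹

Step 1: Use the Arrhenius equation: k = A × exp(-Eₐ/RT)
Step 2: Convert Eₐ to J/mol: 70.7 kJ/mol = 70700 J/mol
Step 3: Calculate the exponent: -Eₐ/(RT) = -70700/(8.314 × 306) = -27.78996
Step 4: k = 6.48e+11 × exp(-27.78996)
Step 5: k = 6.48e+11 × 8.53048e-13 = 5.5278e-01 s⁻¹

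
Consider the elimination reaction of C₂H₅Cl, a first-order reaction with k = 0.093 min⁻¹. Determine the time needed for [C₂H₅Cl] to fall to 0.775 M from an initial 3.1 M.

14.91 min

Step 1: For first-order: t = ln([C₂H₅Cl]₀/[C₂H₅Cl])/k
Step 2: t = ln(3.1/0.775)/0.093
Step 3: t = ln(4)/0.093
Step 4: t = 1.386/0.093 = 14.91 min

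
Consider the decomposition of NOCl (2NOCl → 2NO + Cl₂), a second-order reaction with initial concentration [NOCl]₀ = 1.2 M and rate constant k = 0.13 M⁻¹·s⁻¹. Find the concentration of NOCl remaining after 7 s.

0.5736 M

Step 1: For a second-order reaction: 1/[NOCl] = 1/[NOCl]₀ + kt
Step 2: 1/[NOCl] = 1/1.2 + 0.13 × 7
Step 3: 1/[NOCl] = 0.8333 + 0.91 = 1.743
Step 4: [NOCl] = 1/1.743 = 0.5736 M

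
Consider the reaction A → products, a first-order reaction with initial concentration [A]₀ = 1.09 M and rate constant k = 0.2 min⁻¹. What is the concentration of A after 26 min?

0.006013 M

Step 1: For a first-order reaction: [A] = [A]₀ × e^(-kt)
Step 2: [A] = 1.09 × e^(-0.2 × 26)
Step 3: [A] = 1.09 × e^(-5.2)
Step 4: [A] = 1.09 × 0.00551656 = 0.006013 M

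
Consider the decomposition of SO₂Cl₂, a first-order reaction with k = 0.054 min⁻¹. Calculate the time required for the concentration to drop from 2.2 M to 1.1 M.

12.84 min

Step 1: For first-order: t = ln([SO₂Cl₂]₀/[SO₂Cl₂])/k
Step 2: t = ln(2.2/1.1)/0.054
Step 3: t = ln(2)/0.054
Step 4: t = 0.6931/0.054 = 12.84 min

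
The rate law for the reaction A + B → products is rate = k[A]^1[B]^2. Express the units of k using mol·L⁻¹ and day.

(mol·L⁻¹)⁻²·day⁻¹

Step 1: Overall order = 1 + 2 = 3.
Step 2: rate has units mol·L⁻¹·day⁻¹; [A]^1[B]^2 has units (mol·L⁻¹)^3.
Step 3: k = rate/([A]^1[B]^2), so units of k = (mol·L⁻¹)^(1-3)·day⁻¹ = (mol·L⁻¹)⁻²·day⁻¹.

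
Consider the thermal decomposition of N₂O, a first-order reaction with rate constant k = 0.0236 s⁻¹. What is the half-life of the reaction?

29.37 s

Step 1: For a first-order reaction, t₁/₂ = ln(2)/k
Step 2: t₁/₂ = ln(2)/0.0236
Step 3: t₁/₂ = 0.6931/0.0236 = 29.37 s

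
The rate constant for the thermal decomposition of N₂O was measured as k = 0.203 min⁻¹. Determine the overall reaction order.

first order (1)

Step 1: The units of k for an nth-order reaction are (concentration)^(1-n)·(time)⁻¹.
Step 2: Here k has units min⁻¹, so the concentration exponent is 0.
Step 3: 1 - n = 0 ⇒ n = 1. The reaction is first order.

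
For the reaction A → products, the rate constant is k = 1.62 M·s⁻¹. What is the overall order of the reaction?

zeroth order (0)

Step 1: The units of k for an nth-order reaction are (concentration)^(1-n)·(time)⁻¹.
Step 2: Here k has units M·s⁻¹, so the concentration exponent is 1.
Step 3: 1 - n = 1 ⇒ n = 0. The reaction is zeroth order.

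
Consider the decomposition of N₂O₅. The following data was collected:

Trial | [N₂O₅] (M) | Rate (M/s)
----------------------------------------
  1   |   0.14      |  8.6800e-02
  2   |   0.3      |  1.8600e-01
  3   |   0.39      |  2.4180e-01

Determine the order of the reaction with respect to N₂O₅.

first order (1)

Step 1: Compare trials to find order n where rate₂/rate₁ = ([N₂O₅]₂/[N₂O₅]₁)^n
Step 2: rate₂/rate₁ = 1.8600e-01/8.6800e-02 = 2.143
Step 3: [N₂O₅]₂/[N₂O₅]₁ = 0.3/0.14 = 2.143
Step 4: n = ln(2.143)/ln(2.143) = 1.00 ≈ 1
Step 5: The reaction is first order in N₂O₅.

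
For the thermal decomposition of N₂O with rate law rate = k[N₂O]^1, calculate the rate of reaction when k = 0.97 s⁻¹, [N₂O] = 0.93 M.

0.9021 M/s

Step 1: Identify the rate law: rate = k[N₂O]^1
Step 2: Substitute values: rate = 0.97 × (0.93)^1
Step 3: Calculate: rate = 0.97 × 0.93 = 0.9021 M/s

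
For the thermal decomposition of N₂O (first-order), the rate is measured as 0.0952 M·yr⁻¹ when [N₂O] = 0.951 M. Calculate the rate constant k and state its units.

0.1001 yr⁻¹

Step 1: rate = k[N₂O]^1, so k = rate / [N₂O]^1.
Step 2: k = 0.0952 / (0.951)^1 = 0.0952 / 0.951.
Step 3: k = 0.1001 yr⁻¹.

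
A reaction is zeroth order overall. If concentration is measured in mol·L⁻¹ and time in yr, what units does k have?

mol·L⁻¹·yr⁻¹

Step 1: For overall order n, rate = k × (concentration)^n.
Step 2: Rate has units mol·L⁻¹·yr⁻¹; concentration term has units (mol·L⁻¹)^0.
Step 3: k = rate / (concentration)^n, so units of k = (mol·L⁻¹)^(1-0)·yr⁻¹ = mol·L⁻¹·yr⁻¹.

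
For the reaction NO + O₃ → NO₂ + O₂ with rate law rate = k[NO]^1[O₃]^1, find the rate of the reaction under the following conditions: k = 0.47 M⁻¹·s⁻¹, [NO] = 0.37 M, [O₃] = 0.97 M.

0.1687 M/s

Step 1: The rate law is rate = k[NO]^1[O₃]^1
Step 2: Substitute: rate = 0.47 × (0.37)^1 × (0.97)^1
Step 3: rate = 0.47 × 0.37 × 0.97 = 0.168683 M/s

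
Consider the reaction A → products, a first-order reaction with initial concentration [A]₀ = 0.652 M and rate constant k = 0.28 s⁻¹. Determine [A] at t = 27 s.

0.0003396 M

Step 1: For a first-order reaction: [A] = [A]₀ × e^(-kt)
Step 2: [A] = 0.652 × e^(-0.28 × 27)
Step 3: [A] = 0.652 × e^(-7.56)
Step 4: [A] = 0.652 × 0.000520875 = 0.0003396 M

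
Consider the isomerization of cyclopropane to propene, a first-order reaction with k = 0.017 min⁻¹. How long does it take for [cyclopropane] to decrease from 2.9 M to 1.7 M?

31.42 min

Step 1: For first-order: t = ln([cyclopropane]₀/[cyclopropane])/k
Step 2: t = ln(2.9/1.7)/0.017
Step 3: t = ln(1.706)/0.017
Step 4: t = 0.5341/0.017 = 31.42 min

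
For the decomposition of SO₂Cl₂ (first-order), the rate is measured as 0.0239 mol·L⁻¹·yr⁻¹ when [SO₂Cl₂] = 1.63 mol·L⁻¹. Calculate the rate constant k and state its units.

0.01466 yr⁻¹

Step 1: rate = k[SO₂Cl₂]^1, so k = rate / [SO₂Cl₂]^1.
Step 2: k = 0.0239 / (1.63)^1 = 0.0239 / 1.63.
Step 3: k = 0.01466 yr⁻¹.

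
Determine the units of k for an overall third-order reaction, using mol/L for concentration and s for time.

(mol/L)⁻²·s⁻¹

Step 1: For overall order n, rate = k × (concentration)^n.
Step 2: Rate has units mol/L·s⁻¹; concentration term has units (mol/L)^3.
Step 3: k = rate / (concentration)^n, so units of k = (mol/L)^(1-3)·s⁻¹ = (mol/L)⁻²·s⁻¹.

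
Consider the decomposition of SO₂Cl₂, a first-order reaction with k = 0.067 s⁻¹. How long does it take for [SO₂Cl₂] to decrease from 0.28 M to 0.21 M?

4.294 s

Step 1: For first-order: t = ln([SO₂Cl₂]₀/[SO₂Cl₂])/k
Step 2: t = ln(0.28/0.21)/0.067
Step 3: t = ln(1.333)/0.067
Step 4: t = 0.2877/0.067 = 4.294 s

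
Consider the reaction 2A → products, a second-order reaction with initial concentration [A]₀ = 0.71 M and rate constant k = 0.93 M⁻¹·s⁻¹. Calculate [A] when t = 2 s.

0.306 M

Step 1: For a second-order reaction: 1/[A] = 1/[A]₀ + kt
Step 2: 1/[A] = 1/0.71 + 0.93 × 2
Step 3: 1/[A] = 1.408 + 1.86 = 3.268
Step 4: [A] = 1/3.268 = 0.306 M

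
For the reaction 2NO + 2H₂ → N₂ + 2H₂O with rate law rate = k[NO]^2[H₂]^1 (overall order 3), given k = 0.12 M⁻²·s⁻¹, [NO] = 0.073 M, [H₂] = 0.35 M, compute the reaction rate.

0.0002238 M/s

Step 1: The rate law is rate = k[NO]^2[H₂]^1, overall order = 2+1 = 3
Step 2: Substitute values: rate = 0.12 × (0.073)^2 × (0.35)^1
Step 3: rate = 0.12 × 0.005329 × 0.35 = 0.000223818 M/s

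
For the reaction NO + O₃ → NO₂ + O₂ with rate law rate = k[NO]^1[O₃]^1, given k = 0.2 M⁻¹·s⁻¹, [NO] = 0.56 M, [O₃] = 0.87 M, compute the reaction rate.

0.09744 M/s

Step 1: The rate law is rate = k[NO]^1[O₃]^1
Step 2: Substitute: rate = 0.2 × (0.56)^1 × (0.87)^1
Step 3: rate = 0.2 × 0.56 × 0.87 = 0.09744 M/s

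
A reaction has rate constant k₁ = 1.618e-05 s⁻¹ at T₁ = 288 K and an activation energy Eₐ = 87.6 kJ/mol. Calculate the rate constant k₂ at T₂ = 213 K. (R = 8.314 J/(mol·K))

4.115e-11 s⁻¹

Step 1: Use the two-temperature Arrhenius form: ln(k₂/k₁) = -Eₐ/R × (1/T₂ - 1/T₁)
Step 2: Convert Eₐ to J/mol: 87.6 kJ/mol = 87600 J/mol
Step 3: 1/T₂ - 1/T₁ = 1/213 - 1/288 = 1.222613e-03 K⁻¹
Step 4: ln(k₂/k₁) = -87600/8.314 × 1.222613e-03 = -12.88199
Step 5: k₂ = k₁ × exp(-12.88199) = 1.618e-05 × 2.54345e-06 = 4.115e-11 s⁻¹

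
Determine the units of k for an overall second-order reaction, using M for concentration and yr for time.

M⁻¹·yr⁻¹

Step 1: For overall order n, rate = k × (concentration)^n.
Step 2: Rate has units M·yr⁻¹; concentration term has units M^2.
Step 3: k = rate / (concentration)^n, so units of k = M^(1-2)·yr⁻¹ = M⁻¹·yr⁻¹.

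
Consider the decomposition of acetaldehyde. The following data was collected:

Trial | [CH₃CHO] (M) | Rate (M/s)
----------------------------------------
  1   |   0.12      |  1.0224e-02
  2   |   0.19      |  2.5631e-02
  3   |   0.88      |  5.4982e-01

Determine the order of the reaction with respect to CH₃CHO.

second order (2)

Step 1: Compare trials to find order n where rate₂/rate₁ = ([CH₃CHO]₂/[CH₃CHO]₁)^n
Step 2: rate₂/rate₁ = 2.5631e-02/1.0224e-02 = 2.507
Step 3: [CH₃CHO]₂/[CH₃CHO]₁ = 0.19/0.12 = 1.583
Step 4: n = ln(2.507)/ln(1.583) = 2.00 ≈ 2
Step 5: The reaction is second order in CH₃CHO.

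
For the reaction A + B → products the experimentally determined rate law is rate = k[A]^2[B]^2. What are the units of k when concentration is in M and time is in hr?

M⁻³·hr⁻¹

Step 1: Overall order = 2 + 2 = 4.
Step 2: rate has units M·hr⁻¹; [A]^2[B]^2 has units M^4.
Step 3: k = rate/([A]^2[B]^2), so units of k = M^(1-4)·hr⁻¹ = M⁻³·hr⁻¹.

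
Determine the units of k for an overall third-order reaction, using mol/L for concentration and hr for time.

(mol/L)⁻²·hr⁻¹

Step 1: For overall order n, rate = k × (concentration)^n.
Step 2: Rate has units mol/L·hr⁻¹; concentration term has units (mol/L)^3.
Step 3: k = rate / (concentration)^n, so units of k = (mol/L)^(1-3)·hr⁻¹ = (mol/L)⁻²·hr⁻¹.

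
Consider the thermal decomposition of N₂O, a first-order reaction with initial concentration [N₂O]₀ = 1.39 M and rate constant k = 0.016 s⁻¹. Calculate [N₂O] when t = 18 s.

1.042 M

Step 1: For a first-order reaction: [N₂O] = [N₂O]₀ × e^(-kt)
Step 2: [N₂O] = 1.39 × e^(-0.016 × 18)
Step 3: [N₂O] = 1.39 × e^(-0.288)
Step 4: [N₂O] = 1.39 × 0.749762 = 1.042 M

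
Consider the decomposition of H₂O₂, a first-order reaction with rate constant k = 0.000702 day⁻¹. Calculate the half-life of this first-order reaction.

987.4 day

Step 1: For a first-order reaction, t₁/₂ = ln(2)/k
Step 2: t₁/₂ = ln(2)/0.000702
Step 3: t₁/₂ = 0.6931/0.000702 = 987.4 day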